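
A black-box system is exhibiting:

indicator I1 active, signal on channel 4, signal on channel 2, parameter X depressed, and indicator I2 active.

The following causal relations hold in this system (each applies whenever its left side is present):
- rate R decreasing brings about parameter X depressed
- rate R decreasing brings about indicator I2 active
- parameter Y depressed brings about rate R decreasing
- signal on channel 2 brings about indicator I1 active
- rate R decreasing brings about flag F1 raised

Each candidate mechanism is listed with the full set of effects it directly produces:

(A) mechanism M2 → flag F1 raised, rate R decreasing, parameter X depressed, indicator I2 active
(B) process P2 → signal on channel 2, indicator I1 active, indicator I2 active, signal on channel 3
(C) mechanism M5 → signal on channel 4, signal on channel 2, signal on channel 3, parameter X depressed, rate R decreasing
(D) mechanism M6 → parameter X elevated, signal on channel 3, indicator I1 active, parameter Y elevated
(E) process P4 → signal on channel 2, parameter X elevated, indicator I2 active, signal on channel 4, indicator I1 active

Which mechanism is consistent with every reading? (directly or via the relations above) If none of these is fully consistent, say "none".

C

For each candidate, compare predicted effects to what was observed:
(A) mechanism M2 — does not account for indicator I1 active, signal on channel 4, signal on channel 2
(B) process P2 — does not account for signal on channel 4, parameter X depressed
(C) mechanism M5 — accounts for every observation (indicator I1 active by signal on channel 2 → indicator I1 active)
(D) mechanism M6 — indicator I1 active ✓; signal on channel 4 ✗; signal on channel 2 ✗; parameter X depressed ✗; indicator I2 active ✗
(E) process P4 — indicator I1 active ✓; signal on channel 4 ✓; signal on channel 2 ✓; parameter X depressed ✗; indicator I2 active ✓
Only (C) is consistent with every observation.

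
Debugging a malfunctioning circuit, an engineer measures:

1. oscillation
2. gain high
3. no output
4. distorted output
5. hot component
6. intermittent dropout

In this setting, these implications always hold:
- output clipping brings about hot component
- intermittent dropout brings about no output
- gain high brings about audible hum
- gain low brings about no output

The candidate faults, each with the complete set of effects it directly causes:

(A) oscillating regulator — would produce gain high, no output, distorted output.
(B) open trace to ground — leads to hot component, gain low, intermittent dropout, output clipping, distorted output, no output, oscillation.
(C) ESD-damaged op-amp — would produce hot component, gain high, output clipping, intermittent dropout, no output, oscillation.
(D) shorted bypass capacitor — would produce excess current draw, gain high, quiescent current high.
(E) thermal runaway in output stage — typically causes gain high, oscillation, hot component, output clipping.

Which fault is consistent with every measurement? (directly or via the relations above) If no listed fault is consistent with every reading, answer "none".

none

For each candidate, compare predicted effects to what was observed:
(A) oscillating regulator — does not account for oscillation, hot component, intermittent dropout
(B) open trace to ground — oscillation yes; gain high NO; no output yes; distorted output yes; hot component yes; intermittent dropout yes
(C) ESD-damaged op-amp — does not account for distorted output
(D) shorted bypass capacitor — does not account for oscillation, no output, distorted output, hot component, intermittent dropout
(E) thermal runaway in output stage — does not account for no output, distorted output, intermittent dropout
None of the listed candidates fits everything.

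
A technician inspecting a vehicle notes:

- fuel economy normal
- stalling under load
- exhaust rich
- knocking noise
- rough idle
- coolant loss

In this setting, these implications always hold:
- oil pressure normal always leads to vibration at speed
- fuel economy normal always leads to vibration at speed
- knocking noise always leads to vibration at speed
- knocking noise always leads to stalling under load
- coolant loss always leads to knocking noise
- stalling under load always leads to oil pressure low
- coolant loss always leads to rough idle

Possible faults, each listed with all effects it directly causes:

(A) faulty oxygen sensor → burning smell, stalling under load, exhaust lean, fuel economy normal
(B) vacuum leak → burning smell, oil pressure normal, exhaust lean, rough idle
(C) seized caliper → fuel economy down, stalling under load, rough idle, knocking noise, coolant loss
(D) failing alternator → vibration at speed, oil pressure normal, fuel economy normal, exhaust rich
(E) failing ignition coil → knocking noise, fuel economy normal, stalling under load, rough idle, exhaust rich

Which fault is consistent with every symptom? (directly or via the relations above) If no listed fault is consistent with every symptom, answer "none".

none

For each candidate, compare predicted effects to what was observed:
(A) faulty oxygen sensor — fails on exhaust rich, knocking noise, rough idle, coolant loss (predicts exhaust lean, not exhaust rich)
(B) vacuum leak — fuel economy normal -; stalling under load -; exhaust rich -; knocking noise -; rough idle +; coolant loss -
(C) seized caliper — fuel economy normal -; stalling under load +; exhaust rich -; knocking noise +; rough idle +; coolant loss +
(D) failing alternator — fuel economy normal +; stalling under load -; exhaust rich +; knocking noise -; rough idle -; coolant loss -
(E) failing ignition coil — does not account for coolant loss
No candidate is consistent with all observations.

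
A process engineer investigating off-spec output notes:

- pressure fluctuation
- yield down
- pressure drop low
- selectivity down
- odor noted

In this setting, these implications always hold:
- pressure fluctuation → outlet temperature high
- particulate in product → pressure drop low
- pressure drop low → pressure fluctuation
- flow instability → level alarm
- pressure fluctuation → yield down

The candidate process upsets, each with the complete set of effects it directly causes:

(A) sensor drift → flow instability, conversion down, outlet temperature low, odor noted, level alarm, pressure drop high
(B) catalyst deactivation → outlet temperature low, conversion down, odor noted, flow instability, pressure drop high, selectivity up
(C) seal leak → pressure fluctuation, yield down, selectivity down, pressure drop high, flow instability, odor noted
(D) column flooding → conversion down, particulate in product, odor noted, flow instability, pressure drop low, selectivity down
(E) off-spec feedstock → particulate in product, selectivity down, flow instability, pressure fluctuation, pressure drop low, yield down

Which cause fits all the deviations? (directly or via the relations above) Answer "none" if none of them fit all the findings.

For each candidate, compare predicted effects to what was observed:
(A) sensor drift — pressure fluctuation miss; yield down miss; pressure drop low miss; selectivity down miss; odor noted match
(B) catalyst deactivation — fails on pressure fluctuation, yield down, pressure drop low, selectivity down (predicts pressure drop high, not pressure drop low; predicts selectivity up, not selectivity down)
(C) seal leak — pressure fluctuation match; yield down match; pressure drop low miss; selectivity down match; odor noted match
(D) column flooding — pressure fluctuation match (through pressure drop low → pressure fluctuation); yield down match (through pressure drop low → pressure fluctuation → yield down); pressure drop low match; selectivity down match; odor noted match
(E) off-spec feedstock — does not account for odor noted
(D) is the only candidate with no mismatches.

D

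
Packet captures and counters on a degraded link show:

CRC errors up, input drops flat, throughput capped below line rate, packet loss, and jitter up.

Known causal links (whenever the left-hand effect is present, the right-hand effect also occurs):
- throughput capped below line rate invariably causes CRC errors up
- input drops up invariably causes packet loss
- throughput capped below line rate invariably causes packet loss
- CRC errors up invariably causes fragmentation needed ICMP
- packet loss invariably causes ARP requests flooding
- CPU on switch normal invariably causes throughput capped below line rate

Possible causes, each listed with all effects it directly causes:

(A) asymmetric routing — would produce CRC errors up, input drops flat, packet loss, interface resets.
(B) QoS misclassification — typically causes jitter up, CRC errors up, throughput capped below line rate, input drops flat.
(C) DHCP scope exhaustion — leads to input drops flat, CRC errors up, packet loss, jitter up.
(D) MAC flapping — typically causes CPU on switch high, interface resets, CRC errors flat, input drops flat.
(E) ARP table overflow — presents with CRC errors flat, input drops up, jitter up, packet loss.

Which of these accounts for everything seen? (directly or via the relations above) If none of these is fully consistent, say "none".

Testing each hypothesis:
(A) asymmetric routing — does not account for throughput capped below line rate, jitter up
(B) QoS misclassification — CRC errors up +; input drops flat +; throughput capped below line rate +; packet loss + (through throughput capped below line rate → packet loss); jitter up +
(C) DHCP scope exhaustion — does not account for throughput capped below line rate
(D) MAC flapping — CRC errors up -; input drops flat +; throughput capped below line rate -; packet loss -; jitter up -
(E) ARP table overflow — CRC errors up -; input drops flat -; throughput capped below line rate -; packet loss +; jitter up +
(B) is the only candidate with no mismatches.

B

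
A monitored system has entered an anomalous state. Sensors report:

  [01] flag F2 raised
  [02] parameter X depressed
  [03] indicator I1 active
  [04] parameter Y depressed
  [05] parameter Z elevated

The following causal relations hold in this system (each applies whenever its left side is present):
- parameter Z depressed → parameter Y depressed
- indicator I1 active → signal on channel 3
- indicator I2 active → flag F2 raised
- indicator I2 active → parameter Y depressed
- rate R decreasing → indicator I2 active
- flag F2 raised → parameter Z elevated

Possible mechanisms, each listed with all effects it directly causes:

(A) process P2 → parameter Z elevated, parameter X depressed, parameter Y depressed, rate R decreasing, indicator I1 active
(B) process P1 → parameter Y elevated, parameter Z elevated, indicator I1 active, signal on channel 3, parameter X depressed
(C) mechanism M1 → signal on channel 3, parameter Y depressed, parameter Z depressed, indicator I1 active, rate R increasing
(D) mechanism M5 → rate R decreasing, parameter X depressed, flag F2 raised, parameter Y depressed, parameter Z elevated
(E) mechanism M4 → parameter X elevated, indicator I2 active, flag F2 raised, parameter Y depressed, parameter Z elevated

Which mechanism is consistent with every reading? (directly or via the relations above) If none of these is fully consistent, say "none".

Checking each candidate against the observations:
(A) process P2 — flag F2 raised yes (by rate R decreasing → indicator I2 active → flag F2 raised); parameter X depressed yes; indicator I1 active yes; parameter Y depressed yes; parameter Z elevated yes
(B) process P1 — flag F2 raised NO; parameter X depressed yes; indicator I1 active yes; parameter Y depressed NO; parameter Z elevated yes
(C) mechanism M1 — flag F2 raised NO; parameter X depressed NO; indicator I1 active yes; parameter Y depressed yes; parameter Z elevated NO
(D) mechanism M5 — flag F2 raised yes; parameter X depressed yes; indicator I1 active NO; parameter Y depressed yes; parameter Z elevated yes
(E) mechanism M4 — fails on parameter X depressed, indicator I1 active (predicts parameter X elevated, not parameter X depressed)
(A) is the only candidate with no mismatches.

A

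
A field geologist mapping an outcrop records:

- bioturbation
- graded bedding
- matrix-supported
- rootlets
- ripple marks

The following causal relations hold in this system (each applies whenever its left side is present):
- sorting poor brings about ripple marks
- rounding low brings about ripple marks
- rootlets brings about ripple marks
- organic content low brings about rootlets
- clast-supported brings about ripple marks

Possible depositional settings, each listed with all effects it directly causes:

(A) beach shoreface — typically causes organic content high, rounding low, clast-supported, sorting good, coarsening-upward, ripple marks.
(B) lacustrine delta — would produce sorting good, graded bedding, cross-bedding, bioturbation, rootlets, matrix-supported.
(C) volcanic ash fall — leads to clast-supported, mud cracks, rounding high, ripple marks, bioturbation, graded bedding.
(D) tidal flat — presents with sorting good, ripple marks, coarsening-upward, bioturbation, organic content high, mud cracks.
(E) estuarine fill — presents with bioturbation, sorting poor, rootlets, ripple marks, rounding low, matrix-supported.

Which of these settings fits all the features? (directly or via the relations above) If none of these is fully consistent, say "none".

Per-candidate check:
(A) beach shoreface — fails on bioturbation, graded bedding, matrix-supported, rootlets (predicts clast-supported, not matrix-supported)
(B) lacustrine delta — bioturbation ✓; graded bedding ✓; matrix-supported ✓; rootlets ✓; ripple marks ✓ (by rootlets → ripple marks)
(C) volcanic ash fall — bioturbation ✓; graded bedding ✓; matrix-supported ✗; rootlets ✗; ripple marks ✓
(D) tidal flat — does not account for graded bedding, matrix-supported, rootlets
(E) estuarine fill — does not account for graded bedding
Only (B) is consistent with every observation.

B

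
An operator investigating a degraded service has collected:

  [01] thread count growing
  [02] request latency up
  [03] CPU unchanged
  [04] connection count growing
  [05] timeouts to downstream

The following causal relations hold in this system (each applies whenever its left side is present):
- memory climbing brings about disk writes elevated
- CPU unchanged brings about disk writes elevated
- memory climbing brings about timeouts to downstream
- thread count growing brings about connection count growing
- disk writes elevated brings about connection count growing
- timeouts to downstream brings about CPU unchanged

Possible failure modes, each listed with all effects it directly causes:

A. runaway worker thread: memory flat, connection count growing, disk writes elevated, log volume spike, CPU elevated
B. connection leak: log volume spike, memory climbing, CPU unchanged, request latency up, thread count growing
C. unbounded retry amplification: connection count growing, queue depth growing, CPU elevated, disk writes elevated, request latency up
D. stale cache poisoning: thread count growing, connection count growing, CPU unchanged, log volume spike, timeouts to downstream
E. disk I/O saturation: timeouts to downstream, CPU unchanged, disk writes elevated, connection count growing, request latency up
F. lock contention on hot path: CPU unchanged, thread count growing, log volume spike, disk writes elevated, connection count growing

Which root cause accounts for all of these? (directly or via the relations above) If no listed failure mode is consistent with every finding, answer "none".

B

Testing each hypothesis:
(A) runaway worker thread — fails on thread count growing, request latency up, CPU unchanged, timeouts to downstream (predicts CPU elevated, not CPU unchanged)
(B) connection leak — thread count growing +; request latency up +; CPU unchanged +; connection count growing + (through thread count growing → connection count growing); timeouts to downstream + (through memory climbing → timeouts to downstream)
(C) unbounded retry amplification — fails on thread count growing, CPU unchanged, timeouts to downstream (predicts CPU elevated, not CPU unchanged)
(D) stale cache poisoning — thread count growing +; request latency up -; CPU unchanged +; connection count growing +; timeouts to downstream +
(E) disk I/O saturation — thread count growing -; request latency up +; CPU unchanged +; connection count growing +; timeouts to downstream +
(F) lock contention on hot path — does not account for request latency up, timeouts to downstream
(B) is the only candidate with no mismatches.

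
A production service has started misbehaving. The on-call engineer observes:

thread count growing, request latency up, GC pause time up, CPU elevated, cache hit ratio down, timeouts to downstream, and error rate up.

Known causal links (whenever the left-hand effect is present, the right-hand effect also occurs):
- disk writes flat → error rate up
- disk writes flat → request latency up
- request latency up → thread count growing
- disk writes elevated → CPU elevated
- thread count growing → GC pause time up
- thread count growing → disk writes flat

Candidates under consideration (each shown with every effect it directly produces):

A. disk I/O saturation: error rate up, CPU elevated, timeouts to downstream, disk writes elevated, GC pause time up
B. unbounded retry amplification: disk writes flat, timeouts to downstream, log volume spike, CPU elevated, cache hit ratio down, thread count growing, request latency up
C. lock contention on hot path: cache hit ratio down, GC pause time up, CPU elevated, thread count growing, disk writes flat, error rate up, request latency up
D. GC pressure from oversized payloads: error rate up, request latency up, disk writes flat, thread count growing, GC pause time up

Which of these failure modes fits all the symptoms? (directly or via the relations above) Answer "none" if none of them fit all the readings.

B

Checking each candidate against the observations:
(A) disk I/O saturation — thread count growing NO; request latency up NO; GC pause time up yes; CPU elevated yes; cache hit ratio down NO; timeouts to downstream yes; error rate up yes
(B) unbounded retry amplification — thread count growing yes; request latency up yes; GC pause time up yes (through thread count growing → GC pause time up); CPU elevated yes; cache hit ratio down yes; timeouts to downstream yes; error rate up yes (through disk writes flat → error rate up)
(C) lock contention on hot path — thread count growing yes; request latency up yes; GC pause time up yes; CPU elevated yes; cache hit ratio down yes; timeouts to downstream NO; error rate up yes
(D) GC pressure from oversized payloads — does not account for CPU elevated, cache hit ratio down, timeouts to downstream
(B) alone accounts for all the evidence.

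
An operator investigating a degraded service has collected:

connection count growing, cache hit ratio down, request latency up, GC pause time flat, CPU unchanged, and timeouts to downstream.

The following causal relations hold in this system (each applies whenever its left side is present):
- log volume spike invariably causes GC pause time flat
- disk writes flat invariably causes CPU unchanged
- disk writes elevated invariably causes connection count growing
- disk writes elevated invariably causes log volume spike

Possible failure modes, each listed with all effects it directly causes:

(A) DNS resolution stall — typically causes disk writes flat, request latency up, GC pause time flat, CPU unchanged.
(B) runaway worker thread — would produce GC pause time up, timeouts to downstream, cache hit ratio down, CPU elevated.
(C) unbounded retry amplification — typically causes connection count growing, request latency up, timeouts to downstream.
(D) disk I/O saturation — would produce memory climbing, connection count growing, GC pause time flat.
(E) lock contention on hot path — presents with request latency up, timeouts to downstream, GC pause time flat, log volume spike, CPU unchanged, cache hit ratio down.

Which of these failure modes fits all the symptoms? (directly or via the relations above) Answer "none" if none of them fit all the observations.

For each candidate, compare predicted effects to what was observed:
(A) DNS resolution stall — connection count growing NO; cache hit ratio down NO; request latency up yes; GC pause time flat yes; CPU unchanged yes; timeouts to downstream NO
(B) runaway worker thread — connection count growing NO; cache hit ratio down yes; request latency up NO; GC pause time flat NO; CPU unchanged NO; timeouts to downstream yes
(C) unbounded retry amplification — does not account for cache hit ratio down, GC pause time flat, CPU unchanged
(D) disk I/O saturation — connection count growing yes; cache hit ratio down NO; request latency up NO; GC pause time flat yes; CPU unchanged NO; timeouts to downstream NO
(E) lock contention on hot path — connection count growing NO; cache hit ratio down yes; request latency up yes; GC pause time flat yes; CPU unchanged yes; timeouts to downstream yes
Every candidate fails on at least one observation.

none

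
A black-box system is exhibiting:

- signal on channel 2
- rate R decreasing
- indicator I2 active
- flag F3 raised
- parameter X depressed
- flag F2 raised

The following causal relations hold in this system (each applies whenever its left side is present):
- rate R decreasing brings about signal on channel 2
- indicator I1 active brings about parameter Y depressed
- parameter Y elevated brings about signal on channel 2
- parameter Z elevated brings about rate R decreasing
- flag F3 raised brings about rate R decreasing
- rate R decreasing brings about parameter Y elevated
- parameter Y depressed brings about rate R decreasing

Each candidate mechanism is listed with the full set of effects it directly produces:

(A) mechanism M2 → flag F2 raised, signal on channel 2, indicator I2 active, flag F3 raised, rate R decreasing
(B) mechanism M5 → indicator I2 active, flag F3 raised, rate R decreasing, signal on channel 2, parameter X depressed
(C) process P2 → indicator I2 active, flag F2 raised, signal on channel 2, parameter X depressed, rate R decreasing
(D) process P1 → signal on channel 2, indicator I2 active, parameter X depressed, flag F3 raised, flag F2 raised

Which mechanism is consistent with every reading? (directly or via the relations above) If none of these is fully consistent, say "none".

D

For each candidate, compare predicted effects to what was observed:
(A) mechanism M2 — signal on channel 2 match; rate R decreasing match; indicator I2 active match; flag F3 raised match; parameter X depressed miss; flag F2 raised match
(B) mechanism M5 — signal on channel 2 match; rate R decreasing match; indicator I2 active match; flag F3 raised match; parameter X depressed match; flag F2 raised miss
(C) process P2 — does not account for flag F3 raised
(D) process P1 — accounts for every observation (rate R decreasing through flag F3 raised → rate R decreasing)
Only (D) is consistent with every observation.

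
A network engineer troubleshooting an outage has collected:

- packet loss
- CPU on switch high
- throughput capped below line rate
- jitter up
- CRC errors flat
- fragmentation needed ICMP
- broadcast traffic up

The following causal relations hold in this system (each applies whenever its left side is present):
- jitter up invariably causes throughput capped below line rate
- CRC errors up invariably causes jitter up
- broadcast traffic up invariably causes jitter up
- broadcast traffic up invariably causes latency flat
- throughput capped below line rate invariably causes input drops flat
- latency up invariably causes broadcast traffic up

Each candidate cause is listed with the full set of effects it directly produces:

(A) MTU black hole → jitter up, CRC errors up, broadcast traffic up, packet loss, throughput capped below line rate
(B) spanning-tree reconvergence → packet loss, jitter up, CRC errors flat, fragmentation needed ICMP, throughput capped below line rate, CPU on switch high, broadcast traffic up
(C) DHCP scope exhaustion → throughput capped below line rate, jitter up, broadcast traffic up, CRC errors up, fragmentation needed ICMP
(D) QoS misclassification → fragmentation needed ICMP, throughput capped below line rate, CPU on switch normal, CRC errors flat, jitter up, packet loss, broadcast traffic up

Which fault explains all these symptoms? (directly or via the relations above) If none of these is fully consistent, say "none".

B

Per-candidate check:
(A) MTU black hole — fails on CPU on switch high, CRC errors flat, fragmentation needed ICMP (predicts CRC errors up, not CRC errors flat)
(B) spanning-tree reconvergence — packet loss match; CPU on switch high match; throughput capped below line rate match; jitter up match; CRC errors flat match; fragmentation needed ICMP match; broadcast traffic up match
(C) DHCP scope exhaustion — packet loss miss; CPU on switch high miss; throughput capped below line rate match; jitter up match; CRC errors flat miss; fragmentation needed ICMP match; broadcast traffic up match
(D) QoS misclassification — packet loss match; CPU on switch high miss; throughput capped below line rate match; jitter up match; CRC errors flat match; fragmentation needed ICMP match; broadcast traffic up match
Only (B) is consistent with every observation.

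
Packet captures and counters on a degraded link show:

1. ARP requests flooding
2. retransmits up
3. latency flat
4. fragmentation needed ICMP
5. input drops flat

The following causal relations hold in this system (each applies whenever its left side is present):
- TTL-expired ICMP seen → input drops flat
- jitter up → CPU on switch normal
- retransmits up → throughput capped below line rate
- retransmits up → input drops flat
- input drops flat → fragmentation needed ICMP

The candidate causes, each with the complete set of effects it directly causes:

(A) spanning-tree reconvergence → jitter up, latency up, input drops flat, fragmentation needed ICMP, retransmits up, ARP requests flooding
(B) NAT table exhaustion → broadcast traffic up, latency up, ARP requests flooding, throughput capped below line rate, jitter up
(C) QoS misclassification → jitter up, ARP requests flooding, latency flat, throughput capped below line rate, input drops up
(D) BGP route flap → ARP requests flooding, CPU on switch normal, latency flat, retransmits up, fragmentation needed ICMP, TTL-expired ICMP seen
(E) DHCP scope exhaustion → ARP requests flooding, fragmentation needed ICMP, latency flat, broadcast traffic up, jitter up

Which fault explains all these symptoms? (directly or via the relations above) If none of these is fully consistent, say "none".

Testing each hypothesis:
(A) spanning-tree reconvergence — fails on latency flat (predicts latency up, not latency flat)
(B) NAT table exhaustion — ARP requests flooding match; retransmits up miss; latency flat miss; fragmentation needed ICMP miss; input drops flat miss
(C) QoS misclassification — ARP requests flooding match; retransmits up miss; latency flat match; fragmentation needed ICMP miss; input drops flat miss
(D) BGP route flap — ARP requests flooding match; retransmits up match; latency flat match; fragmentation needed ICMP match; input drops flat match (via retransmits up → input drops flat)
(E) DHCP scope exhaustion — does not account for retransmits up, input drops flat
Only (D) is consistent with every observation.

D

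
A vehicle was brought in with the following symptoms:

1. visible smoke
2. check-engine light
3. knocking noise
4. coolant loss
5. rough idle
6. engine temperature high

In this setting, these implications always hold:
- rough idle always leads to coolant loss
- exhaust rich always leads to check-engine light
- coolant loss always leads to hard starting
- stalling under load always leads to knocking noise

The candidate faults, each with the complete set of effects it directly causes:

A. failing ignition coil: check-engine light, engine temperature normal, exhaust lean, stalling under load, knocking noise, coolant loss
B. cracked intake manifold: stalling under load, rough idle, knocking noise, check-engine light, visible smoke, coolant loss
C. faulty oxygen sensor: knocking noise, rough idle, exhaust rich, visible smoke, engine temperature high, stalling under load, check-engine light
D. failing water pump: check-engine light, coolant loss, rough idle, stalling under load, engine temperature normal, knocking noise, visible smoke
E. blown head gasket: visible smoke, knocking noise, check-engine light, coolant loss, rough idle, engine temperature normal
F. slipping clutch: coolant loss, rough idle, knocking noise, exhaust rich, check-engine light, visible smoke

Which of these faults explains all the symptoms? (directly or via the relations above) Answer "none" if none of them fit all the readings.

C

For each candidate, compare predicted effects to what was observed:
(A) failing ignition coil — visible smoke -; check-engine light +; knocking noise +; coolant loss +; rough idle -; engine temperature high -
(B) cracked intake manifold — visible smoke +; check-engine light +; knocking noise +; coolant loss +; rough idle +; engine temperature high -
(C) faulty oxygen sensor — visible smoke +; check-engine light +; knocking noise +; coolant loss + (by rough idle → coolant loss); rough idle +; engine temperature high +
(D) failing water pump — visible smoke +; check-engine light +; knocking noise +; coolant loss +; rough idle +; engine temperature high -
(E) blown head gasket — fails on engine temperature high (predicts engine temperature normal, not engine temperature high)
(F) slipping clutch — visible smoke +; check-engine light +; knocking noise +; coolant loss +; rough idle +; engine temperature high -
(C) alone accounts for all the evidence.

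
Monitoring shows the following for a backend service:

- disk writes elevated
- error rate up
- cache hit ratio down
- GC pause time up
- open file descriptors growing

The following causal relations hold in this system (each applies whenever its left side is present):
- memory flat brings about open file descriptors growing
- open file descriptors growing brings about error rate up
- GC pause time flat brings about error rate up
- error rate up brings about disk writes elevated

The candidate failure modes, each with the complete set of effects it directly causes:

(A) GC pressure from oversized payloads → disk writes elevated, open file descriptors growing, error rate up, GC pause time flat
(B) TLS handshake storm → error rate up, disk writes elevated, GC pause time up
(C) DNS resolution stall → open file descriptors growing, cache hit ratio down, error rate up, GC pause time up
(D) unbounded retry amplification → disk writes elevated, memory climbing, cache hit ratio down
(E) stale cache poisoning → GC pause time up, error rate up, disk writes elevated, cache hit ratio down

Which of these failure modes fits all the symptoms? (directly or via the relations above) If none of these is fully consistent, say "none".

Checking each candidate against the observations:
(A) GC pressure from oversized payloads — disk writes elevated +; error rate up +; cache hit ratio down -; GC pause time up -; open file descriptors growing +
(B) TLS handshake storm — does not account for cache hit ratio down, open file descriptors growing
(C) DNS resolution stall — disk writes elevated + (via error rate up → disk writes elevated); error rate up +; cache hit ratio down +; GC pause time up +; open file descriptors growing +
(D) unbounded retry amplification — does not account for error rate up, GC pause time up, open file descriptors growing
(E) stale cache poisoning — disk writes elevated +; error rate up +; cache hit ratio down +; GC pause time up +; open file descriptors growing -
(C) is the only candidate with no mismatches.

C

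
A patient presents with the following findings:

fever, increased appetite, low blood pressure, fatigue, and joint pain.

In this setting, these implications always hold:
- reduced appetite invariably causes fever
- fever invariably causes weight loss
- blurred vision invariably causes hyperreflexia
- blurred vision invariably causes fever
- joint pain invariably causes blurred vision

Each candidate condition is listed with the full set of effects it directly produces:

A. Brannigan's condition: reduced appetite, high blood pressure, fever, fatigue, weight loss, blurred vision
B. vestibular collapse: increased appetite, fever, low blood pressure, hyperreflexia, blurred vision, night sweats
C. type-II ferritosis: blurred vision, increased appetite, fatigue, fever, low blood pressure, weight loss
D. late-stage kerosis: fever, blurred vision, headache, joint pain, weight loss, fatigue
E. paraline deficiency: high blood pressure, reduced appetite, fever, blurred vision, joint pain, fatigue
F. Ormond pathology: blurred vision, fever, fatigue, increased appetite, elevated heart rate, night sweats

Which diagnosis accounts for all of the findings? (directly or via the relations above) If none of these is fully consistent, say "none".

Checking each candidate against the observations:
(A) Brannigan's condition — fever ✓; increased appetite ✗; low blood pressure ✗; fatigue ✓; joint pain ✗
(B) vestibular collapse — fever ✓; increased appetite ✓; low blood pressure ✓; fatigue ✗; joint pain ✗
(C) type-II ferritosis — does not account for joint pain
(D) late-stage kerosis — fever ✓; increased appetite ✗; low blood pressure ✗; fatigue ✓; joint pain ✓
(E) paraline deficiency — fails on increased appetite, low blood pressure (predicts reduced appetite, not increased appetite; predicts high blood pressure, not low blood pressure)
(F) Ormond pathology — fever ✓; increased appetite ✓; low blood pressure ✗; fatigue ✓; joint pain ✗
Every candidate fails on at least one observation.

none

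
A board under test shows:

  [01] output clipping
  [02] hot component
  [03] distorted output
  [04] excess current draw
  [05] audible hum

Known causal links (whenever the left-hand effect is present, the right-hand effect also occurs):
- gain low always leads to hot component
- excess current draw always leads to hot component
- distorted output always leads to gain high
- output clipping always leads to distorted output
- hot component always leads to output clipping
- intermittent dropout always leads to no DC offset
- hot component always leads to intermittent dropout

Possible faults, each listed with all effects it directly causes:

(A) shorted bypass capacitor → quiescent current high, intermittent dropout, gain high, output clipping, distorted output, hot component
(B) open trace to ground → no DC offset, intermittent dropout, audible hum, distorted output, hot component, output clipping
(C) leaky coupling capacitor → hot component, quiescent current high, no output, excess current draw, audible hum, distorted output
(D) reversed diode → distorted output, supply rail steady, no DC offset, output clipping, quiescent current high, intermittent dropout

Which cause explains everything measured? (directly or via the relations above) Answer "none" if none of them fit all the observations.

For each candidate, compare predicted effects to what was observed:
(A) shorted bypass capacitor — does not account for excess current draw, audible hum
(B) open trace to ground — does not account for excess current draw
(C) leaky coupling capacitor — output clipping + (via hot component → output clipping); hot component +; distorted output +; excess current draw +; audible hum +
(D) reversed diode — does not account for hot component, excess current draw, audible hum
(C) is the only candidate with no mismatches.

C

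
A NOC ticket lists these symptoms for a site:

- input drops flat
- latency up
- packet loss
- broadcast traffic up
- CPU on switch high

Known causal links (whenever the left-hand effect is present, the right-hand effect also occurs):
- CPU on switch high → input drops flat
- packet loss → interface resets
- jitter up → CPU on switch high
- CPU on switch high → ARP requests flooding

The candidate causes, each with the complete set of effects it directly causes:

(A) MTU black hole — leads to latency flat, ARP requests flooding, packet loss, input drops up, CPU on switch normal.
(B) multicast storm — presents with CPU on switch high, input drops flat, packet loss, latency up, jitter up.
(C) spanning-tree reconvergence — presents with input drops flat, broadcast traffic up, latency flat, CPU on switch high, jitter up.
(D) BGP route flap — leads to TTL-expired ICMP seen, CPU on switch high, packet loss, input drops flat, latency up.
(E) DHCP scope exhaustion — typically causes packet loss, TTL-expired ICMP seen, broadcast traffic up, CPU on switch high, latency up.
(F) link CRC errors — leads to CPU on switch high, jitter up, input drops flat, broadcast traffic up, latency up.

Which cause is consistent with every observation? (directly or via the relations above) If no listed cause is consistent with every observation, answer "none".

Testing each hypothesis:
(A) MTU black hole — fails on input drops flat, latency up, broadcast traffic up, CPU on switch high (predicts input drops up, not input drops flat; predicts latency flat, not latency up; predicts CPU on switch normal, not CPU on switch high)
(B) multicast storm — input drops flat match; latency up match; packet loss match; broadcast traffic up miss; CPU on switch high match
(C) spanning-tree reconvergence — input drops flat match; latency up miss; packet loss miss; broadcast traffic up match; CPU on switch high match
(D) BGP route flap — does not account for broadcast traffic up
(E) DHCP scope exhaustion — input drops flat match (via CPU on switch high → input drops flat); latency up match; packet loss match; broadcast traffic up match; CPU on switch high match
(F) link CRC errors — does not account for packet loss
(E) alone accounts for all the evidence.

E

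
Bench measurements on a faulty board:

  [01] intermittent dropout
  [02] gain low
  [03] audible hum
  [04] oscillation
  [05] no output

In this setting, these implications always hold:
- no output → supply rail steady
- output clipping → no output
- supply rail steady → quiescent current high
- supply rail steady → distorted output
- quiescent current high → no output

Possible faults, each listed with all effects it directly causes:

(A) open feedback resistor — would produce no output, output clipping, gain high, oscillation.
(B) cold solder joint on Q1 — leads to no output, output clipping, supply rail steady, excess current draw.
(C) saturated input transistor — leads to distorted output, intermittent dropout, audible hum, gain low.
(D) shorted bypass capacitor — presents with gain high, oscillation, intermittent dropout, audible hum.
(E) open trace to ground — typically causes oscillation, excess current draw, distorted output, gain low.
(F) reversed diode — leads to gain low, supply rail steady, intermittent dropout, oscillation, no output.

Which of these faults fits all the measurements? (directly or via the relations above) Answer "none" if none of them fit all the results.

none

Checking each candidate against the observations:
(A) open feedback resistor — fails on intermittent dropout, gain low, audible hum (predicts gain high, not gain low)
(B) cold solder joint on Q1 — intermittent dropout miss; gain low miss; audible hum miss; oscillation miss; no output match
(C) saturated input transistor — intermittent dropout match; gain low match; audible hum match; oscillation miss; no output miss
(D) shorted bypass capacitor — intermittent dropout match; gain low miss; audible hum match; oscillation match; no output miss
(E) open trace to ground — intermittent dropout miss; gain low match; audible hum miss; oscillation match; no output miss
(F) reversed diode — does not account for audible hum
Every candidate fails on at least one observation.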